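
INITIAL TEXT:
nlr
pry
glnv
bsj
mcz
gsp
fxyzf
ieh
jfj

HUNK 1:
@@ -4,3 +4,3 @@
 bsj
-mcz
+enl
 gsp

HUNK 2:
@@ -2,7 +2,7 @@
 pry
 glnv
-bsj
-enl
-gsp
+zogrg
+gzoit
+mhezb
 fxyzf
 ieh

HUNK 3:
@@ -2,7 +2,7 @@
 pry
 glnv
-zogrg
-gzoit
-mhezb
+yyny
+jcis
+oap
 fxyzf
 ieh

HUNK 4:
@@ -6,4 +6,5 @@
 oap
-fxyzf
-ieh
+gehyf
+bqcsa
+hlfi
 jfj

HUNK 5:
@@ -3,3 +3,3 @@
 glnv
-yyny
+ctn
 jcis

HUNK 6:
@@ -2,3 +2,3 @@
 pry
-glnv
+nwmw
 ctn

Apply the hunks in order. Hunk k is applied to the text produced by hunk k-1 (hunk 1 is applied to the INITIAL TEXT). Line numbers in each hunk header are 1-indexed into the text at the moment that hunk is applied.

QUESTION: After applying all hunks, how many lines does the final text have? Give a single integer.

Hunk 1: at line 4 remove [mcz] add [enl] -> 9 lines: nlr pry glnv bsj enl gsp fxyzf ieh jfj
Hunk 2: at line 2 remove [bsj,enl,gsp] add [zogrg,gzoit,mhezb] -> 9 lines: nlr pry glnv zogrg gzoit mhezb fxyzf ieh jfj
Hunk 3: at line 2 remove [zogrg,gzoit,mhezb] add [yyny,jcis,oap] -> 9 lines: nlr pry glnv yyny jcis oap fxyzf ieh jfj
Hunk 4: at line 6 remove [fxyzf,ieh] add [gehyf,bqcsa,hlfi] -> 10 lines: nlr pry glnv yyny jcis oap gehyf bqcsa hlfi jfj
Hunk 5: at line 3 remove [yyny] add [ctn] -> 10 lines: nlr pry glnv ctn jcis oap gehyf bqcsa hlfi jfj
Hunk 6: at line 2 remove [glnv] add [nwmw] -> 10 lines: nlr pry nwmw ctn jcis oap gehyf bqcsa hlfi jfj
Final line count: 10

Answer: 10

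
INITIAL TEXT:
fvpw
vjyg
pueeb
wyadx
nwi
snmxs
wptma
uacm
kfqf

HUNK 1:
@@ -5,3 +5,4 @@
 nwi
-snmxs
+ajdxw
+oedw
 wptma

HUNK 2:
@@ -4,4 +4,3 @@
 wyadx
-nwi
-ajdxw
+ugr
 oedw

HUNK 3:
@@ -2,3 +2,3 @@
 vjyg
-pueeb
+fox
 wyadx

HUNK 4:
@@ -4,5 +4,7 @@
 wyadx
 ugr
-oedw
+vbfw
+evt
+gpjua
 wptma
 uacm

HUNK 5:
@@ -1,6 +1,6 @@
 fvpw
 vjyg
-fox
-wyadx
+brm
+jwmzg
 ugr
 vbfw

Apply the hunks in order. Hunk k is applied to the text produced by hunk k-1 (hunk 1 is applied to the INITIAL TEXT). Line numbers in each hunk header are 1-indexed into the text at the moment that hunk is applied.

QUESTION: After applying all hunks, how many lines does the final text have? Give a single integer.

Hunk 1: at line 5 remove [snmxs] add [ajdxw,oedw] -> 10 lines: fvpw vjyg pueeb wyadx nwi ajdxw oedw wptma uacm kfqf
Hunk 2: at line 4 remove [nwi,ajdxw] add [ugr] -> 9 lines: fvpw vjyg pueeb wyadx ugr oedw wptma uacm kfqf
Hunk 3: at line 2 remove [pueeb] add [fox] -> 9 lines: fvpw vjyg fox wyadx ugr oedw wptma uacm kfqf
Hunk 4: at line 4 remove [oedw] add [vbfw,evt,gpjua] -> 11 lines: fvpw vjyg fox wyadx ugr vbfw evt gpjua wptma uacm kfqf
Hunk 5: at line 1 remove [fox,wyadx] add [brm,jwmzg] -> 11 lines: fvpw vjyg brm jwmzg ugr vbfw evt gpjua wptma uacm kfqf
Final line count: 11

Answer: 11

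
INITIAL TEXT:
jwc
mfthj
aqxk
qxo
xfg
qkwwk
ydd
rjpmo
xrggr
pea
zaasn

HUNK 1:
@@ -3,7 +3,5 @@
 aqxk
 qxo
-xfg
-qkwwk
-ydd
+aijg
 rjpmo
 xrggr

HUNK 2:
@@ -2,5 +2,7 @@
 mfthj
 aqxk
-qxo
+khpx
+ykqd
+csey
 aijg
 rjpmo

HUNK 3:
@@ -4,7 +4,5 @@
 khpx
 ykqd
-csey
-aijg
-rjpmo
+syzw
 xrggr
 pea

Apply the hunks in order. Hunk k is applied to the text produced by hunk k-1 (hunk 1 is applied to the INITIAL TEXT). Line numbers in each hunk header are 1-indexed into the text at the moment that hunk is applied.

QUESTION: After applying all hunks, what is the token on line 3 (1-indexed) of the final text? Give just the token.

Answer: aqxk

Derivation:
Hunk 1: at line 3 remove [xfg,qkwwk,ydd] add [aijg] -> 9 lines: jwc mfthj aqxk qxo aijg rjpmo xrggr pea zaasn
Hunk 2: at line 2 remove [qxo] add [khpx,ykqd,csey] -> 11 lines: jwc mfthj aqxk khpx ykqd csey aijg rjpmo xrggr pea zaasn
Hunk 3: at line 4 remove [csey,aijg,rjpmo] add [syzw] -> 9 lines: jwc mfthj aqxk khpx ykqd syzw xrggr pea zaasn
Final line 3: aqxk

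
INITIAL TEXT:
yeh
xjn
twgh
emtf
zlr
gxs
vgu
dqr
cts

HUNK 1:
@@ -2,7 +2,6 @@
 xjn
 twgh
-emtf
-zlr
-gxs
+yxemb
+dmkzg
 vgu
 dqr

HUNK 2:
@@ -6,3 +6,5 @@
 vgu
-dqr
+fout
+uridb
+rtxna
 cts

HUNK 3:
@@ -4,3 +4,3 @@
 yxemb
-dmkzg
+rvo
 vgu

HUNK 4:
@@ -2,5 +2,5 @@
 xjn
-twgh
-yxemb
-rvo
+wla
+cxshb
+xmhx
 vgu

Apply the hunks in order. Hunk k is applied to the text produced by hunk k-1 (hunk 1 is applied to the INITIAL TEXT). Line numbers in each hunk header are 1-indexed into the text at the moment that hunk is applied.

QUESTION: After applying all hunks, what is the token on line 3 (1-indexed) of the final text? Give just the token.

Hunk 1: at line 2 remove [emtf,zlr,gxs] add [yxemb,dmkzg] -> 8 lines: yeh xjn twgh yxemb dmkzg vgu dqr cts
Hunk 2: at line 6 remove [dqr] add [fout,uridb,rtxna] -> 10 lines: yeh xjn twgh yxemb dmkzg vgu fout uridb rtxna cts
Hunk 3: at line 4 remove [dmkzg] add [rvo] -> 10 lines: yeh xjn twgh yxemb rvo vgu fout uridb rtxna cts
Hunk 4: at line 2 remove [twgh,yxemb,rvo] add [wla,cxshb,xmhx] -> 10 lines: yeh xjn wla cxshb xmhx vgu fout uridb rtxna cts
Final line 3: wla

Answer: wla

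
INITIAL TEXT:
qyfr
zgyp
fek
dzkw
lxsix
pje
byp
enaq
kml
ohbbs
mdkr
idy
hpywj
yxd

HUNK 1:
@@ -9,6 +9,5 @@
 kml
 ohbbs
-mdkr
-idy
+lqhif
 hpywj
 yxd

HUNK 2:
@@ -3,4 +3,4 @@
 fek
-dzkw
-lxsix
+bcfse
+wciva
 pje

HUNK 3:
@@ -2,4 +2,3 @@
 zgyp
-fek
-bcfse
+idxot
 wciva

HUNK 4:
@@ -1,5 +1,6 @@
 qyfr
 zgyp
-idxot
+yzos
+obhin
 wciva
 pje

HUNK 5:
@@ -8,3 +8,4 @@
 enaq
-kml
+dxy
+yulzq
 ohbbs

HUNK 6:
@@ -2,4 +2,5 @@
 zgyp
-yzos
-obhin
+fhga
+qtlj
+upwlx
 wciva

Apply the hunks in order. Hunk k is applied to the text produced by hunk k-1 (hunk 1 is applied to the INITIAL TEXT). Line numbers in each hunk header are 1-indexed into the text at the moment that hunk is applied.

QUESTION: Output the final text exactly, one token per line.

Hunk 1: at line 9 remove [mdkr,idy] add [lqhif] -> 13 lines: qyfr zgyp fek dzkw lxsix pje byp enaq kml ohbbs lqhif hpywj yxd
Hunk 2: at line 3 remove [dzkw,lxsix] add [bcfse,wciva] -> 13 lines: qyfr zgyp fek bcfse wciva pje byp enaq kml ohbbs lqhif hpywj yxd
Hunk 3: at line 2 remove [fek,bcfse] add [idxot] -> 12 lines: qyfr zgyp idxot wciva pje byp enaq kml ohbbs lqhif hpywj yxd
Hunk 4: at line 1 remove [idxot] add [yzos,obhin] -> 13 lines: qyfr zgyp yzos obhin wciva pje byp enaq kml ohbbs lqhif hpywj yxd
Hunk 5: at line 8 remove [kml] add [dxy,yulzq] -> 14 lines: qyfr zgyp yzos obhin wciva pje byp enaq dxy yulzq ohbbs lqhif hpywj yxd
Hunk 6: at line 2 remove [yzos,obhin] add [fhga,qtlj,upwlx] -> 15 lines: qyfr zgyp fhga qtlj upwlx wciva pje byp enaq dxy yulzq ohbbs lqhif hpywj yxd

Answer: qyfr
zgyp
fhga
qtlj
upwlx
wciva
pje
byp
enaq
dxy
yulzq
ohbbs
lqhif
hpywj
yxd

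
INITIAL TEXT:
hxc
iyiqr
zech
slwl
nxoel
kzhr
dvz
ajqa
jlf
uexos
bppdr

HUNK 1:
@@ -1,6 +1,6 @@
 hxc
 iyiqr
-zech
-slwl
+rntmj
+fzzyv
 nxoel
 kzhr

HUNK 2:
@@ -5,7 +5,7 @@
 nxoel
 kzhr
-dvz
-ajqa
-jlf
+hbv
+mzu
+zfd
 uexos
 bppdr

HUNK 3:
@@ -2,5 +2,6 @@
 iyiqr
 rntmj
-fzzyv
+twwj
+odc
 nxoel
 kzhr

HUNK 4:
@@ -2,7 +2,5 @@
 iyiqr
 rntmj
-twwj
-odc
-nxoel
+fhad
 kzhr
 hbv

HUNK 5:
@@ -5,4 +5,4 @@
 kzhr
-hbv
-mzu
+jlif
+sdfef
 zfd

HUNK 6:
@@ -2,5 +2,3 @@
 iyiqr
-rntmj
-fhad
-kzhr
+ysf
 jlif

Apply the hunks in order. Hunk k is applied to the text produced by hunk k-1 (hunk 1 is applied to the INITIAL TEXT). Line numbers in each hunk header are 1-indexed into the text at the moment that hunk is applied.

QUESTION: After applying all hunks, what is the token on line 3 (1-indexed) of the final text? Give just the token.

Hunk 1: at line 1 remove [zech,slwl] add [rntmj,fzzyv] -> 11 lines: hxc iyiqr rntmj fzzyv nxoel kzhr dvz ajqa jlf uexos bppdr
Hunk 2: at line 5 remove [dvz,ajqa,jlf] add [hbv,mzu,zfd] -> 11 lines: hxc iyiqr rntmj fzzyv nxoel kzhr hbv mzu zfd uexos bppdr
Hunk 3: at line 2 remove [fzzyv] add [twwj,odc] -> 12 lines: hxc iyiqr rntmj twwj odc nxoel kzhr hbv mzu zfd uexos bppdr
Hunk 4: at line 2 remove [twwj,odc,nxoel] add [fhad] -> 10 lines: hxc iyiqr rntmj fhad kzhr hbv mzu zfd uexos bppdr
Hunk 5: at line 5 remove [hbv,mzu] add [jlif,sdfef] -> 10 lines: hxc iyiqr rntmj fhad kzhr jlif sdfef zfd uexos bppdr
Hunk 6: at line 2 remove [rntmj,fhad,kzhr] add [ysf] -> 8 lines: hxc iyiqr ysf jlif sdfef zfd uexos bppdr
Final line 3: ysf

Answer: ysf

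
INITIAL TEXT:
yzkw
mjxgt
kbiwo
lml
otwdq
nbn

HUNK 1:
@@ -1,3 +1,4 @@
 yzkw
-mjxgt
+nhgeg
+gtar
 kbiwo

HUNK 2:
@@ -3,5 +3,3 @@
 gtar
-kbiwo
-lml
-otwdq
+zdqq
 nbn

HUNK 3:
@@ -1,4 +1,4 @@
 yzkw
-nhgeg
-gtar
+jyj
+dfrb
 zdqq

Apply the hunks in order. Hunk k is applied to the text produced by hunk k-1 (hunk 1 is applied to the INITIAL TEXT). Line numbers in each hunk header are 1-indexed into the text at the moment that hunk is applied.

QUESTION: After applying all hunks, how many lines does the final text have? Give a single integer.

Answer: 5

Derivation:
Hunk 1: at line 1 remove [mjxgt] add [nhgeg,gtar] -> 7 lines: yzkw nhgeg gtar kbiwo lml otwdq nbn
Hunk 2: at line 3 remove [kbiwo,lml,otwdq] add [zdqq] -> 5 lines: yzkw nhgeg gtar zdqq nbn
Hunk 3: at line 1 remove [nhgeg,gtar] add [jyj,dfrb] -> 5 lines: yzkw jyj dfrb zdqq nbn
Final line count: 5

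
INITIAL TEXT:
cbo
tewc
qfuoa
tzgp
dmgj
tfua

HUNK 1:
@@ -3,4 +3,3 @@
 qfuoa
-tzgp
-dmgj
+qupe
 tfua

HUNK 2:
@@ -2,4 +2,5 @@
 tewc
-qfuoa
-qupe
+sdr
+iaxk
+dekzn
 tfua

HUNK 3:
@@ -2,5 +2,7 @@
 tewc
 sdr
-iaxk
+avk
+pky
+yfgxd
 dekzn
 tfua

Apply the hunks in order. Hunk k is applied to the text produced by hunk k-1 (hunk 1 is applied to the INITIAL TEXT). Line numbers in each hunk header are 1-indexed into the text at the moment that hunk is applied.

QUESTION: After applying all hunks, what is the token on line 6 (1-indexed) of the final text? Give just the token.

Hunk 1: at line 3 remove [tzgp,dmgj] add [qupe] -> 5 lines: cbo tewc qfuoa qupe tfua
Hunk 2: at line 2 remove [qfuoa,qupe] add [sdr,iaxk,dekzn] -> 6 lines: cbo tewc sdr iaxk dekzn tfua
Hunk 3: at line 2 remove [iaxk] add [avk,pky,yfgxd] -> 8 lines: cbo tewc sdr avk pky yfgxd dekzn tfua
Final line 6: yfgxd

Answer: yfgxd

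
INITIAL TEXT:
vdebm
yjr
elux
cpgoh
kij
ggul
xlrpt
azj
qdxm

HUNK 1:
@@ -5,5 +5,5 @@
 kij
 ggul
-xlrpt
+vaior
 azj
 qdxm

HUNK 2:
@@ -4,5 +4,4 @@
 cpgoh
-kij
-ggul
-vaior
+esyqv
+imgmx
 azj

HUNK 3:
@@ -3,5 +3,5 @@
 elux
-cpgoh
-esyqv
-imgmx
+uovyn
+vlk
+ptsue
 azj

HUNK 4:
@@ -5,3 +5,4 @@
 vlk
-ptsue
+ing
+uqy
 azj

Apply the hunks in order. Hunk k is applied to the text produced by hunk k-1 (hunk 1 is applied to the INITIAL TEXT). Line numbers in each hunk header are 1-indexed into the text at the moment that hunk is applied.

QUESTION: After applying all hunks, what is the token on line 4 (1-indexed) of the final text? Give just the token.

Hunk 1: at line 5 remove [xlrpt] add [vaior] -> 9 lines: vdebm yjr elux cpgoh kij ggul vaior azj qdxm
Hunk 2: at line 4 remove [kij,ggul,vaior] add [esyqv,imgmx] -> 8 lines: vdebm yjr elux cpgoh esyqv imgmx azj qdxm
Hunk 3: at line 3 remove [cpgoh,esyqv,imgmx] add [uovyn,vlk,ptsue] -> 8 lines: vdebm yjr elux uovyn vlk ptsue azj qdxm
Hunk 4: at line 5 remove [ptsue] add [ing,uqy] -> 9 lines: vdebm yjr elux uovyn vlk ing uqy azj qdxm
Final line 4: uovyn

Answer: uovyn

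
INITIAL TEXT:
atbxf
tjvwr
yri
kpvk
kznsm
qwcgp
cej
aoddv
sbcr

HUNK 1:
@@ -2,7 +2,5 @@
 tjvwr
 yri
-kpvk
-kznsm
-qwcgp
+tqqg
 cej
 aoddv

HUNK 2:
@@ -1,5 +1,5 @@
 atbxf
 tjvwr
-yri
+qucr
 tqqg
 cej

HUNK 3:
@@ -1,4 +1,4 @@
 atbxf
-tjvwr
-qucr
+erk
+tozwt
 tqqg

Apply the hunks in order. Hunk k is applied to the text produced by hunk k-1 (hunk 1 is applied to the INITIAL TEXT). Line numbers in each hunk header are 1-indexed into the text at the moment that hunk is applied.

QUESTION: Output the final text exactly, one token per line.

Hunk 1: at line 2 remove [kpvk,kznsm,qwcgp] add [tqqg] -> 7 lines: atbxf tjvwr yri tqqg cej aoddv sbcr
Hunk 2: at line 1 remove [yri] add [qucr] -> 7 lines: atbxf tjvwr qucr tqqg cej aoddv sbcr
Hunk 3: at line 1 remove [tjvwr,qucr] add [erk,tozwt] -> 7 lines: atbxf erk tozwt tqqg cej aoddv sbcr

Answer: atbxf
erk
tozwt
tqqg
cej
aoddv
sbcr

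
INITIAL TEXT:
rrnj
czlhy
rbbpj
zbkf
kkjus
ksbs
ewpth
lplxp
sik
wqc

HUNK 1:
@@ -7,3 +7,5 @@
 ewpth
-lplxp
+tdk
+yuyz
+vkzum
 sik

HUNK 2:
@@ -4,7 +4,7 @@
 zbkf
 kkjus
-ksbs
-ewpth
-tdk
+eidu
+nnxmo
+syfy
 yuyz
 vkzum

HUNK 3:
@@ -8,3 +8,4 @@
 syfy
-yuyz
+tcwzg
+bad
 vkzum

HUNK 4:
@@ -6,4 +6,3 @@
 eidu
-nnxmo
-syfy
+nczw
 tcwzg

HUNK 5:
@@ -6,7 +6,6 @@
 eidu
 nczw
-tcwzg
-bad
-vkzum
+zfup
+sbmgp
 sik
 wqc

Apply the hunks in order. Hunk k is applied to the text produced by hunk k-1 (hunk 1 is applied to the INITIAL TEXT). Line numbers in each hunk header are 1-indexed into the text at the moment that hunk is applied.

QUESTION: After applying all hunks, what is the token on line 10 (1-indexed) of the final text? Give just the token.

Hunk 1: at line 7 remove [lplxp] add [tdk,yuyz,vkzum] -> 12 lines: rrnj czlhy rbbpj zbkf kkjus ksbs ewpth tdk yuyz vkzum sik wqc
Hunk 2: at line 4 remove [ksbs,ewpth,tdk] add [eidu,nnxmo,syfy] -> 12 lines: rrnj czlhy rbbpj zbkf kkjus eidu nnxmo syfy yuyz vkzum sik wqc
Hunk 3: at line 8 remove [yuyz] add [tcwzg,bad] -> 13 lines: rrnj czlhy rbbpj zbkf kkjus eidu nnxmo syfy tcwzg bad vkzum sik wqc
Hunk 4: at line 6 remove [nnxmo,syfy] add [nczw] -> 12 lines: rrnj czlhy rbbpj zbkf kkjus eidu nczw tcwzg bad vkzum sik wqc
Hunk 5: at line 6 remove [tcwzg,bad,vkzum] add [zfup,sbmgp] -> 11 lines: rrnj czlhy rbbpj zbkf kkjus eidu nczw zfup sbmgp sik wqc
Final line 10: sik

Answer: sik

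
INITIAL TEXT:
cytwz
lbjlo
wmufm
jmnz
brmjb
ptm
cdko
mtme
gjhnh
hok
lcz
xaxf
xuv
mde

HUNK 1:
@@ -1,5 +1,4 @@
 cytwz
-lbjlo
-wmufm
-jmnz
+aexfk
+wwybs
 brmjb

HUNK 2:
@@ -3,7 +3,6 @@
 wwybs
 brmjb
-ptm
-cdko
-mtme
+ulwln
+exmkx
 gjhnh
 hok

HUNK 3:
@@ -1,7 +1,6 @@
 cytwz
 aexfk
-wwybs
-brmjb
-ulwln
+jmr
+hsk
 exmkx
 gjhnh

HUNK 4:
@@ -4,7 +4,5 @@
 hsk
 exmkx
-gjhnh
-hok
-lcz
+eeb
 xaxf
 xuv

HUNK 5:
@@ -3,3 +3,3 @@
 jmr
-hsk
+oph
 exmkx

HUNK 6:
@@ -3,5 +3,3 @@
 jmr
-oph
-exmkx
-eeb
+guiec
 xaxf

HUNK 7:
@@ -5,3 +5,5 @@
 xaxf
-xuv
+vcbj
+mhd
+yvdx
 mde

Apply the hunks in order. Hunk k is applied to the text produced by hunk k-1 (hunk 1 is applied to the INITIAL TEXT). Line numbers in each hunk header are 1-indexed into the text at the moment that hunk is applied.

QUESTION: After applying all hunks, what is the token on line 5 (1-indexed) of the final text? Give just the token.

Hunk 1: at line 1 remove [lbjlo,wmufm,jmnz] add [aexfk,wwybs] -> 13 lines: cytwz aexfk wwybs brmjb ptm cdko mtme gjhnh hok lcz xaxf xuv mde
Hunk 2: at line 3 remove [ptm,cdko,mtme] add [ulwln,exmkx] -> 12 lines: cytwz aexfk wwybs brmjb ulwln exmkx gjhnh hok lcz xaxf xuv mde
Hunk 3: at line 1 remove [wwybs,brmjb,ulwln] add [jmr,hsk] -> 11 lines: cytwz aexfk jmr hsk exmkx gjhnh hok lcz xaxf xuv mde
Hunk 4: at line 4 remove [gjhnh,hok,lcz] add [eeb] -> 9 lines: cytwz aexfk jmr hsk exmkx eeb xaxf xuv mde
Hunk 5: at line 3 remove [hsk] add [oph] -> 9 lines: cytwz aexfk jmr oph exmkx eeb xaxf xuv mde
Hunk 6: at line 3 remove [oph,exmkx,eeb] add [guiec] -> 7 lines: cytwz aexfk jmr guiec xaxf xuv mde
Hunk 7: at line 5 remove [xuv] add [vcbj,mhd,yvdx] -> 9 lines: cytwz aexfk jmr guiec xaxf vcbj mhd yvdx mde
Final line 5: xaxf

Answer: xaxf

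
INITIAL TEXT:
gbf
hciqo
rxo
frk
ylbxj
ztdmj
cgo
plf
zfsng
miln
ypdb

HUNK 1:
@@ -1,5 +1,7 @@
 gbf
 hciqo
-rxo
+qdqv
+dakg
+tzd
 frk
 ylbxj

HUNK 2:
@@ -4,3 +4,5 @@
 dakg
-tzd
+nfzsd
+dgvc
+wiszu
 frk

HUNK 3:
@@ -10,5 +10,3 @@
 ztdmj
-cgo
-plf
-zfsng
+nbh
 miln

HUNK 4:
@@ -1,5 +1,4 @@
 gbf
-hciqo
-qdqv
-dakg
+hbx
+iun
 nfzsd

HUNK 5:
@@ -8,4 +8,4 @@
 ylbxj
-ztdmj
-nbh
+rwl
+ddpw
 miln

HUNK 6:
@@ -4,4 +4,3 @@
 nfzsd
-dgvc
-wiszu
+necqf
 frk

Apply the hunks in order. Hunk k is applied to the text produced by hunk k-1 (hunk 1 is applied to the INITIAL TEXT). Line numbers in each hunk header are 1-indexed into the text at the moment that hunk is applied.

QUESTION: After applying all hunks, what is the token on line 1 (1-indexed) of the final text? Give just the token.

Hunk 1: at line 1 remove [rxo] add [qdqv,dakg,tzd] -> 13 lines: gbf hciqo qdqv dakg tzd frk ylbxj ztdmj cgo plf zfsng miln ypdb
Hunk 2: at line 4 remove [tzd] add [nfzsd,dgvc,wiszu] -> 15 lines: gbf hciqo qdqv dakg nfzsd dgvc wiszu frk ylbxj ztdmj cgo plf zfsng miln ypdb
Hunk 3: at line 10 remove [cgo,plf,zfsng] add [nbh] -> 13 lines: gbf hciqo qdqv dakg nfzsd dgvc wiszu frk ylbxj ztdmj nbh miln ypdb
Hunk 4: at line 1 remove [hciqo,qdqv,dakg] add [hbx,iun] -> 12 lines: gbf hbx iun nfzsd dgvc wiszu frk ylbxj ztdmj nbh miln ypdb
Hunk 5: at line 8 remove [ztdmj,nbh] add [rwl,ddpw] -> 12 lines: gbf hbx iun nfzsd dgvc wiszu frk ylbxj rwl ddpw miln ypdb
Hunk 6: at line 4 remove [dgvc,wiszu] add [necqf] -> 11 lines: gbf hbx iun nfzsd necqf frk ylbxj rwl ddpw miln ypdb
Final line 1: gbf

Answer: gbf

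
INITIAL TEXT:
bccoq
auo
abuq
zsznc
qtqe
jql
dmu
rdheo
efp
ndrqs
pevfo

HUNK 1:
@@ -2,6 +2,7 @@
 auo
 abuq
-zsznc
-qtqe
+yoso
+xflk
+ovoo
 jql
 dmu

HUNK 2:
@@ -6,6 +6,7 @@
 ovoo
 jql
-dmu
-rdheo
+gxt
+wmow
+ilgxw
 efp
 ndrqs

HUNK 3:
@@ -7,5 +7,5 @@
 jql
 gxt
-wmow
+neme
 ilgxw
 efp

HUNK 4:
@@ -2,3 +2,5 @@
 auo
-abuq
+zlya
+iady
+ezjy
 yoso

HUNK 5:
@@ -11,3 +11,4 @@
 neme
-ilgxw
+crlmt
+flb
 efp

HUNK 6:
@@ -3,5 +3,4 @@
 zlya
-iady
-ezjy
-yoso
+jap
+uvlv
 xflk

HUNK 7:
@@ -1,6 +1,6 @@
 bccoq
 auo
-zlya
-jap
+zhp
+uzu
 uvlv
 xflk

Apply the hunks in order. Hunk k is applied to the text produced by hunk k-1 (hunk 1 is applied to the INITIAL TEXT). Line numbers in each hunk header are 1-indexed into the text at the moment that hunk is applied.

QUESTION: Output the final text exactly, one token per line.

Answer: bccoq
auo
zhp
uzu
uvlv
xflk
ovoo
jql
gxt
neme
crlmt
flb
efp
ndrqs
pevfo

Derivation:
Hunk 1: at line 2 remove [zsznc,qtqe] add [yoso,xflk,ovoo] -> 12 lines: bccoq auo abuq yoso xflk ovoo jql dmu rdheo efp ndrqs pevfo
Hunk 2: at line 6 remove [dmu,rdheo] add [gxt,wmow,ilgxw] -> 13 lines: bccoq auo abuq yoso xflk ovoo jql gxt wmow ilgxw efp ndrqs pevfo
Hunk 3: at line 7 remove [wmow] add [neme] -> 13 lines: bccoq auo abuq yoso xflk ovoo jql gxt neme ilgxw efp ndrqs pevfo
Hunk 4: at line 2 remove [abuq] add [zlya,iady,ezjy] -> 15 lines: bccoq auo zlya iady ezjy yoso xflk ovoo jql gxt neme ilgxw efp ndrqs pevfo
Hunk 5: at line 11 remove [ilgxw] add [crlmt,flb] -> 16 lines: bccoq auo zlya iady ezjy yoso xflk ovoo jql gxt neme crlmt flb efp ndrqs pevfo
Hunk 6: at line 3 remove [iady,ezjy,yoso] add [jap,uvlv] -> 15 lines: bccoq auo zlya jap uvlv xflk ovoo jql gxt neme crlmt flb efp ndrqs pevfo
Hunk 7: at line 1 remove [zlya,jap] add [zhp,uzu] -> 15 lines: bccoq auo zhp uzu uvlv xflk ovoo jql gxt neme crlmt flb efp ndrqs pevfo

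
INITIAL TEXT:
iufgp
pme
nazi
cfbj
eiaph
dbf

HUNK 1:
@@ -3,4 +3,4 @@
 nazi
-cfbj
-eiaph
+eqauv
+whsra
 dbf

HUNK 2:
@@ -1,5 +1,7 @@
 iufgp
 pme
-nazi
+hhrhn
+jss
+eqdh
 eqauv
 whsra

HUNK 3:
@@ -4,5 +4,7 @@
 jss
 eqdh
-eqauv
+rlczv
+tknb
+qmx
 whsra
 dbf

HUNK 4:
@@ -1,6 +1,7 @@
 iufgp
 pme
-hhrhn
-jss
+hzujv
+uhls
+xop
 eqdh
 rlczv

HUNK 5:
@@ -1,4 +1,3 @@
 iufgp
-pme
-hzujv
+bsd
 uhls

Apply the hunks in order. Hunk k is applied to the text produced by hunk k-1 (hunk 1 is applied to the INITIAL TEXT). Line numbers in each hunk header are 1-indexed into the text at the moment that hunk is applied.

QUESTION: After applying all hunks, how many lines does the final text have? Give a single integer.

Hunk 1: at line 3 remove [cfbj,eiaph] add [eqauv,whsra] -> 6 lines: iufgp pme nazi eqauv whsra dbf
Hunk 2: at line 1 remove [nazi] add [hhrhn,jss,eqdh] -> 8 lines: iufgp pme hhrhn jss eqdh eqauv whsra dbf
Hunk 3: at line 4 remove [eqauv] add [rlczv,tknb,qmx] -> 10 lines: iufgp pme hhrhn jss eqdh rlczv tknb qmx whsra dbf
Hunk 4: at line 1 remove [hhrhn,jss] add [hzujv,uhls,xop] -> 11 lines: iufgp pme hzujv uhls xop eqdh rlczv tknb qmx whsra dbf
Hunk 5: at line 1 remove [pme,hzujv] add [bsd] -> 10 lines: iufgp bsd uhls xop eqdh rlczv tknb qmx whsra dbf
Final line count: 10

Answer: 10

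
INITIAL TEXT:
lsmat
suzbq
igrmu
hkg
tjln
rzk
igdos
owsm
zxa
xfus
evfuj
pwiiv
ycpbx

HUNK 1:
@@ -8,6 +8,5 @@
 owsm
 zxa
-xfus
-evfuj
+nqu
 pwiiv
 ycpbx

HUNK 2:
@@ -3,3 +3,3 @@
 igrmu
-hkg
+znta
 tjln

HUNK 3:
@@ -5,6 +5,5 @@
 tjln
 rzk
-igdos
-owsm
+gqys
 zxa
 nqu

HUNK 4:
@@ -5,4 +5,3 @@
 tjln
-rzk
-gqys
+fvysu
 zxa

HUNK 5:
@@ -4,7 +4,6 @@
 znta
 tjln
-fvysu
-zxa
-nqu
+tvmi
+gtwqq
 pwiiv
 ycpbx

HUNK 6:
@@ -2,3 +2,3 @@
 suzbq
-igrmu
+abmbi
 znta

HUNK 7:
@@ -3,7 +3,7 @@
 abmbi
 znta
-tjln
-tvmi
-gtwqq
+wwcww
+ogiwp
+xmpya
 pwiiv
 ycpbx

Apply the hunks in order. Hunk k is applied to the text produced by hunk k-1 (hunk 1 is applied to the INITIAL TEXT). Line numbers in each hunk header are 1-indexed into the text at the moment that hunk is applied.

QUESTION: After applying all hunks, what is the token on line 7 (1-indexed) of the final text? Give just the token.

Answer: xmpya

Derivation:
Hunk 1: at line 8 remove [xfus,evfuj] add [nqu] -> 12 lines: lsmat suzbq igrmu hkg tjln rzk igdos owsm zxa nqu pwiiv ycpbx
Hunk 2: at line 3 remove [hkg] add [znta] -> 12 lines: lsmat suzbq igrmu znta tjln rzk igdos owsm zxa nqu pwiiv ycpbx
Hunk 3: at line 5 remove [igdos,owsm] add [gqys] -> 11 lines: lsmat suzbq igrmu znta tjln rzk gqys zxa nqu pwiiv ycpbx
Hunk 4: at line 5 remove [rzk,gqys] add [fvysu] -> 10 lines: lsmat suzbq igrmu znta tjln fvysu zxa nqu pwiiv ycpbx
Hunk 5: at line 4 remove [fvysu,zxa,nqu] add [tvmi,gtwqq] -> 9 lines: lsmat suzbq igrmu znta tjln tvmi gtwqq pwiiv ycpbx
Hunk 6: at line 2 remove [igrmu] add [abmbi] -> 9 lines: lsmat suzbq abmbi znta tjln tvmi gtwqq pwiiv ycpbx
Hunk 7: at line 3 remove [tjln,tvmi,gtwqq] add [wwcww,ogiwp,xmpya] -> 9 lines: lsmat suzbq abmbi znta wwcww ogiwp xmpya pwiiv ycpbx
Final line 7: xmpya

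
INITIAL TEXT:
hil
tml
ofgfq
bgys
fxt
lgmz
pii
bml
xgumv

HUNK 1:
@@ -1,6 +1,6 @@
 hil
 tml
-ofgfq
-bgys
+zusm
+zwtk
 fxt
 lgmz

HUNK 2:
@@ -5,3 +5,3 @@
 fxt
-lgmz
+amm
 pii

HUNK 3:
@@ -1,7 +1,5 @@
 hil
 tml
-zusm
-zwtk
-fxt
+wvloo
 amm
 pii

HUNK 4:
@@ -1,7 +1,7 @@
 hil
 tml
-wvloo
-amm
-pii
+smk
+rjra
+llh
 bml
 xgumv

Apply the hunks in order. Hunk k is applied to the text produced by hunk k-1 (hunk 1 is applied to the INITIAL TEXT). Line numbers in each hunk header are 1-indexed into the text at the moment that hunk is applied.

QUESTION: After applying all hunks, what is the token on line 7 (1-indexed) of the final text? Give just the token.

Answer: xgumv

Derivation:
Hunk 1: at line 1 remove [ofgfq,bgys] add [zusm,zwtk] -> 9 lines: hil tml zusm zwtk fxt lgmz pii bml xgumv
Hunk 2: at line 5 remove [lgmz] add [amm] -> 9 lines: hil tml zusm zwtk fxt amm pii bml xgumv
Hunk 3: at line 1 remove [zusm,zwtk,fxt] add [wvloo] -> 7 lines: hil tml wvloo amm pii bml xgumv
Hunk 4: at line 1 remove [wvloo,amm,pii] add [smk,rjra,llh] -> 7 lines: hil tml smk rjra llh bml xgumv
Final line 7: xgumv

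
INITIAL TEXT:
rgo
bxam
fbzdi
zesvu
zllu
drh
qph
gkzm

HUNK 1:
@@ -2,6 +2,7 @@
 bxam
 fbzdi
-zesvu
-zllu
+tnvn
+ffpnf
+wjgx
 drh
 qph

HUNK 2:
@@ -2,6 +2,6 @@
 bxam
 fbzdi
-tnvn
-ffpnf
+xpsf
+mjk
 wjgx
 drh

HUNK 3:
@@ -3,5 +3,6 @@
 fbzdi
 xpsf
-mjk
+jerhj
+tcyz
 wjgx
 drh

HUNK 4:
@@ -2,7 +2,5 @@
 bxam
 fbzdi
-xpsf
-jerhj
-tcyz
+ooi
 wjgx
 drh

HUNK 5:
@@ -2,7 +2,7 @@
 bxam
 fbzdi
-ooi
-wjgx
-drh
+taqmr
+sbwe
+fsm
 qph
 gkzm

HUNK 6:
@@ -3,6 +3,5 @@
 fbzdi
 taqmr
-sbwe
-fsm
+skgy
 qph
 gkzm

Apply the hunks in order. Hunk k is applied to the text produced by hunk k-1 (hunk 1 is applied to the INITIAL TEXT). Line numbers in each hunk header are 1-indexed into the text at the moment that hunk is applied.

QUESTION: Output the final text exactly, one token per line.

Answer: rgo
bxam
fbzdi
taqmr
skgy
qph
gkzm

Derivation:
Hunk 1: at line 2 remove [zesvu,zllu] add [tnvn,ffpnf,wjgx] -> 9 lines: rgo bxam fbzdi tnvn ffpnf wjgx drh qph gkzm
Hunk 2: at line 2 remove [tnvn,ffpnf] add [xpsf,mjk] -> 9 lines: rgo bxam fbzdi xpsf mjk wjgx drh qph gkzm
Hunk 3: at line 3 remove [mjk] add [jerhj,tcyz] -> 10 lines: rgo bxam fbzdi xpsf jerhj tcyz wjgx drh qph gkzm
Hunk 4: at line 2 remove [xpsf,jerhj,tcyz] add [ooi] -> 8 lines: rgo bxam fbzdi ooi wjgx drh qph gkzm
Hunk 5: at line 2 remove [ooi,wjgx,drh] add [taqmr,sbwe,fsm] -> 8 lines: rgo bxam fbzdi taqmr sbwe fsm qph gkzm
Hunk 6: at line 3 remove [sbwe,fsm] add [skgy] -> 7 lines: rgo bxam fbzdi taqmr skgy qph gkzm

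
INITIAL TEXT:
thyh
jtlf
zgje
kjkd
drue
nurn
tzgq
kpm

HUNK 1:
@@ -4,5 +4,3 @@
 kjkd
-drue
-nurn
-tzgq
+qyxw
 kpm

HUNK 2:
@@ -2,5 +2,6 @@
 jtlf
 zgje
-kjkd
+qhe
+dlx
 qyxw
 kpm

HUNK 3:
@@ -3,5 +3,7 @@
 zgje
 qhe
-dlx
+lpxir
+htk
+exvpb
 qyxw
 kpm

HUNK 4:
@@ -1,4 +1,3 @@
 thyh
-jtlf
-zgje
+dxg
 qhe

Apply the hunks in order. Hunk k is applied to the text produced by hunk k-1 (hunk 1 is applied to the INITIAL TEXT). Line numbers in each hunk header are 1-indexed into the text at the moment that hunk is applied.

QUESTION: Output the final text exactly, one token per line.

Answer: thyh
dxg
qhe
lpxir
htk
exvpb
qyxw
kpm

Derivation:
Hunk 1: at line 4 remove [drue,nurn,tzgq] add [qyxw] -> 6 lines: thyh jtlf zgje kjkd qyxw kpm
Hunk 2: at line 2 remove [kjkd] add [qhe,dlx] -> 7 lines: thyh jtlf zgje qhe dlx qyxw kpm
Hunk 3: at line 3 remove [dlx] add [lpxir,htk,exvpb] -> 9 lines: thyh jtlf zgje qhe lpxir htk exvpb qyxw kpm
Hunk 4: at line 1 remove [jtlf,zgje] add [dxg] -> 8 lines: thyh dxg qhe lpxir htk exvpb qyxw kpm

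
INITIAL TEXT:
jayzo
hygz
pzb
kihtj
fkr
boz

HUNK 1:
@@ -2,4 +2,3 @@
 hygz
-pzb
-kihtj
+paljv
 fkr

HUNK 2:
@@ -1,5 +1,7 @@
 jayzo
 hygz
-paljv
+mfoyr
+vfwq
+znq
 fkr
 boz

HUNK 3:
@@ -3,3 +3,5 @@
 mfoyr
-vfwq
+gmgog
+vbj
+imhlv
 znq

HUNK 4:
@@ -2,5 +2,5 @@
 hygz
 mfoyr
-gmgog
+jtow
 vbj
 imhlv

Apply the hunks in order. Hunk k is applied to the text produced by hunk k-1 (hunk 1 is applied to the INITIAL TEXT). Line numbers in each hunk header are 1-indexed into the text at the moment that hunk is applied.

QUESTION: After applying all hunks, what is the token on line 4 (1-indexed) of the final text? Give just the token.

Answer: jtow

Derivation:
Hunk 1: at line 2 remove [pzb,kihtj] add [paljv] -> 5 lines: jayzo hygz paljv fkr boz
Hunk 2: at line 1 remove [paljv] add [mfoyr,vfwq,znq] -> 7 lines: jayzo hygz mfoyr vfwq znq fkr boz
Hunk 3: at line 3 remove [vfwq] add [gmgog,vbj,imhlv] -> 9 lines: jayzo hygz mfoyr gmgog vbj imhlv znq fkr boz
Hunk 4: at line 2 remove [gmgog] add [jtow] -> 9 lines: jayzo hygz mfoyr jtow vbj imhlv znq fkr boz
Final line 4: jtow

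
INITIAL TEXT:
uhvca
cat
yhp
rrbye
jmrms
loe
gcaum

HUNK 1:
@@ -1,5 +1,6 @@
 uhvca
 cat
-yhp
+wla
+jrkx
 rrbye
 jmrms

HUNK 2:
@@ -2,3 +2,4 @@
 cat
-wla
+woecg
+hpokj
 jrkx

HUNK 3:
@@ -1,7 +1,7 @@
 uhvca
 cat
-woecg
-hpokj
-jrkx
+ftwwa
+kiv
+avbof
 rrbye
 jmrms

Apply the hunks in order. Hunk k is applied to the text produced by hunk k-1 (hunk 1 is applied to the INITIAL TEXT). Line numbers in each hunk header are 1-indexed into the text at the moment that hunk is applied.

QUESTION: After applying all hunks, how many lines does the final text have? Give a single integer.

Answer: 9

Derivation:
Hunk 1: at line 1 remove [yhp] add [wla,jrkx] -> 8 lines: uhvca cat wla jrkx rrbye jmrms loe gcaum
Hunk 2: at line 2 remove [wla] add [woecg,hpokj] -> 9 lines: uhvca cat woecg hpokj jrkx rrbye jmrms loe gcaum
Hunk 3: at line 1 remove [woecg,hpokj,jrkx] add [ftwwa,kiv,avbof] -> 9 lines: uhvca cat ftwwa kiv avbof rrbye jmrms loe gcaum
Final line count: 9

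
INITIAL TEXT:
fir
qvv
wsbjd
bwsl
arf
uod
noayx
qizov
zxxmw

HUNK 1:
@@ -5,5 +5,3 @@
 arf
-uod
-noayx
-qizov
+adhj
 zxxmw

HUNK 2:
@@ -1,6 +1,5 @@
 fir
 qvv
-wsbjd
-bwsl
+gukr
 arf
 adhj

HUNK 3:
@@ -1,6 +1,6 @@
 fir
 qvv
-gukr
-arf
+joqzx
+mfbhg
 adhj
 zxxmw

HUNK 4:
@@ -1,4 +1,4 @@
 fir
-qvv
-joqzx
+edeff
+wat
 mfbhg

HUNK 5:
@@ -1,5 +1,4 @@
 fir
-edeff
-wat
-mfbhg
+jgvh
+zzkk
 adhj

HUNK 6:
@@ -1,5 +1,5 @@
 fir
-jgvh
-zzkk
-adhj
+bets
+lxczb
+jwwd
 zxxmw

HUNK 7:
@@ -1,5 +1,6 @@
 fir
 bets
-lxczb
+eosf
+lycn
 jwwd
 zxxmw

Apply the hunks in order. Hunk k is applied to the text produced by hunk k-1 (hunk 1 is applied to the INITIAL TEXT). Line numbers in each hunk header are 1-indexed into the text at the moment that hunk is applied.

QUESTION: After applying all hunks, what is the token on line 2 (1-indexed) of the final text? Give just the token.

Hunk 1: at line 5 remove [uod,noayx,qizov] add [adhj] -> 7 lines: fir qvv wsbjd bwsl arf adhj zxxmw
Hunk 2: at line 1 remove [wsbjd,bwsl] add [gukr] -> 6 lines: fir qvv gukr arf adhj zxxmw
Hunk 3: at line 1 remove [gukr,arf] add [joqzx,mfbhg] -> 6 lines: fir qvv joqzx mfbhg adhj zxxmw
Hunk 4: at line 1 remove [qvv,joqzx] add [edeff,wat] -> 6 lines: fir edeff wat mfbhg adhj zxxmw
Hunk 5: at line 1 remove [edeff,wat,mfbhg] add [jgvh,zzkk] -> 5 lines: fir jgvh zzkk adhj zxxmw
Hunk 6: at line 1 remove [jgvh,zzkk,adhj] add [bets,lxczb,jwwd] -> 5 lines: fir bets lxczb jwwd zxxmw
Hunk 7: at line 1 remove [lxczb] add [eosf,lycn] -> 6 lines: fir bets eosf lycn jwwd zxxmw
Final line 2: bets

Answer: bets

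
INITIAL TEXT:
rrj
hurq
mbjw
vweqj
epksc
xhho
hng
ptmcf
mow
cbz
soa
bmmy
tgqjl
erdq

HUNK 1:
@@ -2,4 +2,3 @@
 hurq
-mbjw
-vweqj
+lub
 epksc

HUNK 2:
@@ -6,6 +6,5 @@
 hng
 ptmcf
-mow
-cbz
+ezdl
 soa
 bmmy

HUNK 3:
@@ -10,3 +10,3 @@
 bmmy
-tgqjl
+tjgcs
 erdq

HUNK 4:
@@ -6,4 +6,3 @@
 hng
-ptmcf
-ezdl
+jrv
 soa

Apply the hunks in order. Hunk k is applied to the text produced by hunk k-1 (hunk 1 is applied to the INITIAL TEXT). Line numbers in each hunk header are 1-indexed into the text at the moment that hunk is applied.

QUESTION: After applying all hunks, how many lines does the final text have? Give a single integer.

Hunk 1: at line 2 remove [mbjw,vweqj] add [lub] -> 13 lines: rrj hurq lub epksc xhho hng ptmcf mow cbz soa bmmy tgqjl erdq
Hunk 2: at line 6 remove [mow,cbz] add [ezdl] -> 12 lines: rrj hurq lub epksc xhho hng ptmcf ezdl soa bmmy tgqjl erdq
Hunk 3: at line 10 remove [tgqjl] add [tjgcs] -> 12 lines: rrj hurq lub epksc xhho hng ptmcf ezdl soa bmmy tjgcs erdq
Hunk 4: at line 6 remove [ptmcf,ezdl] add [jrv] -> 11 lines: rrj hurq lub epksc xhho hng jrv soa bmmy tjgcs erdq
Final line count: 11

Answer: 11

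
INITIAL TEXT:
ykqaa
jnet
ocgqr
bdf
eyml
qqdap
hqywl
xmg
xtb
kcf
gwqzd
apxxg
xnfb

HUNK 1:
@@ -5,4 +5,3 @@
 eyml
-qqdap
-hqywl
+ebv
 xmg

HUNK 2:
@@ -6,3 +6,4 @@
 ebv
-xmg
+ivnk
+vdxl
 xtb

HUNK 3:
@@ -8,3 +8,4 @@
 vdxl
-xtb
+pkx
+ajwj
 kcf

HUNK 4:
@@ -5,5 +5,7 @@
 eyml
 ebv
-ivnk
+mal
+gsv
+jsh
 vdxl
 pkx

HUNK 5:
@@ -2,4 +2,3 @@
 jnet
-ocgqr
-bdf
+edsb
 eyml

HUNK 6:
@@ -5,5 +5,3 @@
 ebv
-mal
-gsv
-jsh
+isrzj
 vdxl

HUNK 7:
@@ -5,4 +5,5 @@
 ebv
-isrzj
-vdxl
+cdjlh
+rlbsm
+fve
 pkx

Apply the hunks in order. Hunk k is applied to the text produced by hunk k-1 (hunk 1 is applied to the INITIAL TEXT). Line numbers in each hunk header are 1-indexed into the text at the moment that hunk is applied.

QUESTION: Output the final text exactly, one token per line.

Answer: ykqaa
jnet
edsb
eyml
ebv
cdjlh
rlbsm
fve
pkx
ajwj
kcf
gwqzd
apxxg
xnfb

Derivation:
Hunk 1: at line 5 remove [qqdap,hqywl] add [ebv] -> 12 lines: ykqaa jnet ocgqr bdf eyml ebv xmg xtb kcf gwqzd apxxg xnfb
Hunk 2: at line 6 remove [xmg] add [ivnk,vdxl] -> 13 lines: ykqaa jnet ocgqr bdf eyml ebv ivnk vdxl xtb kcf gwqzd apxxg xnfb
Hunk 3: at line 8 remove [xtb] add [pkx,ajwj] -> 14 lines: ykqaa jnet ocgqr bdf eyml ebv ivnk vdxl pkx ajwj kcf gwqzd apxxg xnfb
Hunk 4: at line 5 remove [ivnk] add [mal,gsv,jsh] -> 16 lines: ykqaa jnet ocgqr bdf eyml ebv mal gsv jsh vdxl pkx ajwj kcf gwqzd apxxg xnfb
Hunk 5: at line 2 remove [ocgqr,bdf] add [edsb] -> 15 lines: ykqaa jnet edsb eyml ebv mal gsv jsh vdxl pkx ajwj kcf gwqzd apxxg xnfb
Hunk 6: at line 5 remove [mal,gsv,jsh] add [isrzj] -> 13 lines: ykqaa jnet edsb eyml ebv isrzj vdxl pkx ajwj kcf gwqzd apxxg xnfb
Hunk 7: at line 5 remove [isrzj,vdxl] add [cdjlh,rlbsm,fve] -> 14 lines: ykqaa jnet edsb eyml ebv cdjlh rlbsm fve pkx ajwj kcf gwqzd apxxg xnfb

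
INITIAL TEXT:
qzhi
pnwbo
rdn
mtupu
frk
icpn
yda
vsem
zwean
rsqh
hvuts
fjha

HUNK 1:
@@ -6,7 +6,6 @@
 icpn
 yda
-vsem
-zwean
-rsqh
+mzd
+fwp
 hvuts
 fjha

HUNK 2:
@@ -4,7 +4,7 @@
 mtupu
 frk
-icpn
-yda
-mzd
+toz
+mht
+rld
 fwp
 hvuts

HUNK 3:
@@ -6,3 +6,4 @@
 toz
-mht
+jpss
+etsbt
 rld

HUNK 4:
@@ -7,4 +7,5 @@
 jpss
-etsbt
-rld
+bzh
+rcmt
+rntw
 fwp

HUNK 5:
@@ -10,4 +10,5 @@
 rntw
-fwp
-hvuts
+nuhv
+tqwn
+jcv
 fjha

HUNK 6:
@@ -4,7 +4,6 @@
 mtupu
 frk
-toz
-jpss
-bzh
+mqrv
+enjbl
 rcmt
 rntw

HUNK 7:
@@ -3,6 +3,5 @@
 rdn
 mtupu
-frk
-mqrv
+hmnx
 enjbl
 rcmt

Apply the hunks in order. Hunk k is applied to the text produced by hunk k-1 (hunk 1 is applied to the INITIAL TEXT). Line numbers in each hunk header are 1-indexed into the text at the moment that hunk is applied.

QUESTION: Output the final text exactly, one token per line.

Hunk 1: at line 6 remove [vsem,zwean,rsqh] add [mzd,fwp] -> 11 lines: qzhi pnwbo rdn mtupu frk icpn yda mzd fwp hvuts fjha
Hunk 2: at line 4 remove [icpn,yda,mzd] add [toz,mht,rld] -> 11 lines: qzhi pnwbo rdn mtupu frk toz mht rld fwp hvuts fjha
Hunk 3: at line 6 remove [mht] add [jpss,etsbt] -> 12 lines: qzhi pnwbo rdn mtupu frk toz jpss etsbt rld fwp hvuts fjha
Hunk 4: at line 7 remove [etsbt,rld] add [bzh,rcmt,rntw] -> 13 lines: qzhi pnwbo rdn mtupu frk toz jpss bzh rcmt rntw fwp hvuts fjha
Hunk 5: at line 10 remove [fwp,hvuts] add [nuhv,tqwn,jcv] -> 14 lines: qzhi pnwbo rdn mtupu frk toz jpss bzh rcmt rntw nuhv tqwn jcv fjha
Hunk 6: at line 4 remove [toz,jpss,bzh] add [mqrv,enjbl] -> 13 lines: qzhi pnwbo rdn mtupu frk mqrv enjbl rcmt rntw nuhv tqwn jcv fjha
Hunk 7: at line 3 remove [frk,mqrv] add [hmnx] -> 12 lines: qzhi pnwbo rdn mtupu hmnx enjbl rcmt rntw nuhv tqwn jcv fjha

Answer: qzhi
pnwbo
rdn
mtupu
hmnx
enjbl
rcmt
rntw
nuhv
tqwn
jcv
fjha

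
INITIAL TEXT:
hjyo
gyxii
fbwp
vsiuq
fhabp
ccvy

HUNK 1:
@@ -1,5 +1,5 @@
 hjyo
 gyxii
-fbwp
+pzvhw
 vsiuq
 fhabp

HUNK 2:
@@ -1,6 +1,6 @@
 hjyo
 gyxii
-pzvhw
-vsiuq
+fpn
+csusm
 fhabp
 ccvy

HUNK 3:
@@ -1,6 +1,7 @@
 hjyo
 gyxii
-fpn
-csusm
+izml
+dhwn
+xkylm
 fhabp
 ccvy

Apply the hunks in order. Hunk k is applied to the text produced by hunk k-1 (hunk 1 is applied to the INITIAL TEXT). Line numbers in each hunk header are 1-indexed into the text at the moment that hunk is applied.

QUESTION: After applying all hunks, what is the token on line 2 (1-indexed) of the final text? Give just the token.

Hunk 1: at line 1 remove [fbwp] add [pzvhw] -> 6 lines: hjyo gyxii pzvhw vsiuq fhabp ccvy
Hunk 2: at line 1 remove [pzvhw,vsiuq] add [fpn,csusm] -> 6 lines: hjyo gyxii fpn csusm fhabp ccvy
Hunk 3: at line 1 remove [fpn,csusm] add [izml,dhwn,xkylm] -> 7 lines: hjyo gyxii izml dhwn xkylm fhabp ccvy
Final line 2: gyxii

Answer: gyxii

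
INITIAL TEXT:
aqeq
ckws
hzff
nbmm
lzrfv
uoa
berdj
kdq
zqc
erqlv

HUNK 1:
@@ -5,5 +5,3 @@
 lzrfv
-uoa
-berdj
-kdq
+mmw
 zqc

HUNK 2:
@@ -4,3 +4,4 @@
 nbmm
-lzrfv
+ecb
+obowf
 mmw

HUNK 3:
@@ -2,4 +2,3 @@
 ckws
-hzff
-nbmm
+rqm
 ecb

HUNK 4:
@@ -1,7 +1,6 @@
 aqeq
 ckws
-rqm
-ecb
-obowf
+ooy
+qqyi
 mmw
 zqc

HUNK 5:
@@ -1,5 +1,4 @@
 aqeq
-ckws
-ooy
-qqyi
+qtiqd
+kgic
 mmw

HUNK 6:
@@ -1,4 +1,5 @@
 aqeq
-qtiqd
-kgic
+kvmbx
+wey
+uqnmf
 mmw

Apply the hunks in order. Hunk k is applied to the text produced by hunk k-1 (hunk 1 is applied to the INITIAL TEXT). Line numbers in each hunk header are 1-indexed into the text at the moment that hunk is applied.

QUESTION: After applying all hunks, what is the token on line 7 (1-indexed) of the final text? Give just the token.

Answer: erqlv

Derivation:
Hunk 1: at line 5 remove [uoa,berdj,kdq] add [mmw] -> 8 lines: aqeq ckws hzff nbmm lzrfv mmw zqc erqlv
Hunk 2: at line 4 remove [lzrfv] add [ecb,obowf] -> 9 lines: aqeq ckws hzff nbmm ecb obowf mmw zqc erqlv
Hunk 3: at line 2 remove [hzff,nbmm] add [rqm] -> 8 lines: aqeq ckws rqm ecb obowf mmw zqc erqlv
Hunk 4: at line 1 remove [rqm,ecb,obowf] add [ooy,qqyi] -> 7 lines: aqeq ckws ooy qqyi mmw zqc erqlv
Hunk 5: at line 1 remove [ckws,ooy,qqyi] add [qtiqd,kgic] -> 6 lines: aqeq qtiqd kgic mmw zqc erqlv
Hunk 6: at line 1 remove [qtiqd,kgic] add [kvmbx,wey,uqnmf] -> 7 lines: aqeq kvmbx wey uqnmf mmw zqc erqlv
Final line 7: erqlv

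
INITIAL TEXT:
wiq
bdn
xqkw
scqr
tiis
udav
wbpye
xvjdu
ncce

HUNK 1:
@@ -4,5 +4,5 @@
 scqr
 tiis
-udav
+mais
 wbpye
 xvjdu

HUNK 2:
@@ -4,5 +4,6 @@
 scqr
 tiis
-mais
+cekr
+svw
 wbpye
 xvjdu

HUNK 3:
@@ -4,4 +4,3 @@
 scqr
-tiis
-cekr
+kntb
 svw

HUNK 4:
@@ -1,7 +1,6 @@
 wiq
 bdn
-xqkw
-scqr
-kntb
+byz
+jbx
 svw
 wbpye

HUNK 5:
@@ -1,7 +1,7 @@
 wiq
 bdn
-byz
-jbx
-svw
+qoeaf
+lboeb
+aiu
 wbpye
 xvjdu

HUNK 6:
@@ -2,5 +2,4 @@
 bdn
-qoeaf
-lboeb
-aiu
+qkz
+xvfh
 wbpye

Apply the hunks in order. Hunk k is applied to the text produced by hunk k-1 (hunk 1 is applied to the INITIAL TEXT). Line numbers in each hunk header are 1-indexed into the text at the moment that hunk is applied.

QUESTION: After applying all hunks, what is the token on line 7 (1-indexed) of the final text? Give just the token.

Answer: ncce

Derivation:
Hunk 1: at line 4 remove [udav] add [mais] -> 9 lines: wiq bdn xqkw scqr tiis mais wbpye xvjdu ncce
Hunk 2: at line 4 remove [mais] add [cekr,svw] -> 10 lines: wiq bdn xqkw scqr tiis cekr svw wbpye xvjdu ncce
Hunk 3: at line 4 remove [tiis,cekr] add [kntb] -> 9 lines: wiq bdn xqkw scqr kntb svw wbpye xvjdu ncce
Hunk 4: at line 1 remove [xqkw,scqr,kntb] add [byz,jbx] -> 8 lines: wiq bdn byz jbx svw wbpye xvjdu ncce
Hunk 5: at line 1 remove [byz,jbx,svw] add [qoeaf,lboeb,aiu] -> 8 lines: wiq bdn qoeaf lboeb aiu wbpye xvjdu ncce
Hunk 6: at line 2 remove [qoeaf,lboeb,aiu] add [qkz,xvfh] -> 7 lines: wiq bdn qkz xvfh wbpye xvjdu ncce
Final line 7: ncce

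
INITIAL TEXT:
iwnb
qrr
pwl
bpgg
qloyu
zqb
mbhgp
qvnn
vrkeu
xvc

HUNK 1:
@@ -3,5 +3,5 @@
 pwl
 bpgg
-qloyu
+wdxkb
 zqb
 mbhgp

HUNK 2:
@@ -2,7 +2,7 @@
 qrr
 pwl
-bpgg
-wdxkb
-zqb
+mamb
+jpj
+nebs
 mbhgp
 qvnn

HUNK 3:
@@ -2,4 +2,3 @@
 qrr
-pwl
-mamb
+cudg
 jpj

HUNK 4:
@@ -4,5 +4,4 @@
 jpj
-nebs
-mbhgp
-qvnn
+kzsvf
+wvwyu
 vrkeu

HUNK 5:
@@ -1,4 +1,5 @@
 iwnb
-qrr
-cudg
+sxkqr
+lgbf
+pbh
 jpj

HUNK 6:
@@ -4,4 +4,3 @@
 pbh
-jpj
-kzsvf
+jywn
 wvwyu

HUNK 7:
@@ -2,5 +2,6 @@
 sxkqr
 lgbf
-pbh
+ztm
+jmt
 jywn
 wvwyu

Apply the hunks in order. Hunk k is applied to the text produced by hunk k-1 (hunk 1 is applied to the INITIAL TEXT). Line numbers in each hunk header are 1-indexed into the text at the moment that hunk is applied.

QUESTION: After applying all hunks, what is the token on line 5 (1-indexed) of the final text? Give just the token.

Answer: jmt

Derivation:
Hunk 1: at line 3 remove [qloyu] add [wdxkb] -> 10 lines: iwnb qrr pwl bpgg wdxkb zqb mbhgp qvnn vrkeu xvc
Hunk 2: at line 2 remove [bpgg,wdxkb,zqb] add [mamb,jpj,nebs] -> 10 lines: iwnb qrr pwl mamb jpj nebs mbhgp qvnn vrkeu xvc
Hunk 3: at line 2 remove [pwl,mamb] add [cudg] -> 9 lines: iwnb qrr cudg jpj nebs mbhgp qvnn vrkeu xvc
Hunk 4: at line 4 remove [nebs,mbhgp,qvnn] add [kzsvf,wvwyu] -> 8 lines: iwnb qrr cudg jpj kzsvf wvwyu vrkeu xvc
Hunk 5: at line 1 remove [qrr,cudg] add [sxkqr,lgbf,pbh] -> 9 lines: iwnb sxkqr lgbf pbh jpj kzsvf wvwyu vrkeu xvc
Hunk 6: at line 4 remove [jpj,kzsvf] add [jywn] -> 8 lines: iwnb sxkqr lgbf pbh jywn wvwyu vrkeu xvc
Hunk 7: at line 2 remove [pbh] add [ztm,jmt] -> 9 lines: iwnb sxkqr lgbf ztm jmt jywn wvwyu vrkeu xvc
Final line 5: jmt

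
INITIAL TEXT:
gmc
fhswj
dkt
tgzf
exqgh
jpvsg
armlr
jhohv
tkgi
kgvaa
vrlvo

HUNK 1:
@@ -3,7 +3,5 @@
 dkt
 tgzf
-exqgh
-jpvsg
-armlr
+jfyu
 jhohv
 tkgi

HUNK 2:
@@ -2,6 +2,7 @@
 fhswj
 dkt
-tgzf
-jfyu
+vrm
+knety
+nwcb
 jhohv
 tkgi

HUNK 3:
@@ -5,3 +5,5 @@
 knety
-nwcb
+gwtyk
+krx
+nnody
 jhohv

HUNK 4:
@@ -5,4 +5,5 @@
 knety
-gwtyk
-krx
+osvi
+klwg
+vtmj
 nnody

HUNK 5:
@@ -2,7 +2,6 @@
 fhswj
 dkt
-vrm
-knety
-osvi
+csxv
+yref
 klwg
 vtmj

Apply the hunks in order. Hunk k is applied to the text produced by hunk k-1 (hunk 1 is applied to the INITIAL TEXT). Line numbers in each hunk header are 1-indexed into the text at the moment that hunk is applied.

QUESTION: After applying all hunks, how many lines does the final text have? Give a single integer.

Answer: 12

Derivation:
Hunk 1: at line 3 remove [exqgh,jpvsg,armlr] add [jfyu] -> 9 lines: gmc fhswj dkt tgzf jfyu jhohv tkgi kgvaa vrlvo
Hunk 2: at line 2 remove [tgzf,jfyu] add [vrm,knety,nwcb] -> 10 lines: gmc fhswj dkt vrm knety nwcb jhohv tkgi kgvaa vrlvo
Hunk 3: at line 5 remove [nwcb] add [gwtyk,krx,nnody] -> 12 lines: gmc fhswj dkt vrm knety gwtyk krx nnody jhohv tkgi kgvaa vrlvo
Hunk 4: at line 5 remove [gwtyk,krx] add [osvi,klwg,vtmj] -> 13 lines: gmc fhswj dkt vrm knety osvi klwg vtmj nnody jhohv tkgi kgvaa vrlvo
Hunk 5: at line 2 remove [vrm,knety,osvi] add [csxv,yref] -> 12 lines: gmc fhswj dkt csxv yref klwg vtmj nnody jhohv tkgi kgvaa vrlvo
Final line count: 12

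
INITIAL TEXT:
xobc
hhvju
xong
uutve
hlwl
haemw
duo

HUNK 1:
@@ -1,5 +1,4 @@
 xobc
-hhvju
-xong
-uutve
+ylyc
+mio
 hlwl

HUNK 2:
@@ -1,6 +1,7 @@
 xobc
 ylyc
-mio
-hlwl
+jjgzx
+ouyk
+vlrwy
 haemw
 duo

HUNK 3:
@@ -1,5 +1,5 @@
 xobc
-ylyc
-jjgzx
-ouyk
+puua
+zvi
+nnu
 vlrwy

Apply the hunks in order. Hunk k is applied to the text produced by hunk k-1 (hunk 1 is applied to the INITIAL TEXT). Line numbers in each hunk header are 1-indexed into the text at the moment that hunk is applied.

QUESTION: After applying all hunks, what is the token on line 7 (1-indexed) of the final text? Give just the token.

Hunk 1: at line 1 remove [hhvju,xong,uutve] add [ylyc,mio] -> 6 lines: xobc ylyc mio hlwl haemw duo
Hunk 2: at line 1 remove [mio,hlwl] add [jjgzx,ouyk,vlrwy] -> 7 lines: xobc ylyc jjgzx ouyk vlrwy haemw duo
Hunk 3: at line 1 remove [ylyc,jjgzx,ouyk] add [puua,zvi,nnu] -> 7 lines: xobc puua zvi nnu vlrwy haemw duo
Final line 7: duo

Answer: duo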